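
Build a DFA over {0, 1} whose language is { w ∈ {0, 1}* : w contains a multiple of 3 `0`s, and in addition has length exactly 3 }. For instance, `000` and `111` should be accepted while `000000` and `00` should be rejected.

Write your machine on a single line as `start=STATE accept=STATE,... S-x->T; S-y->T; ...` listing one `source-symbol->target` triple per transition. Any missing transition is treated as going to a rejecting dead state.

start=q0; accept=q6; q0-0->q1; q0-1->q2; q1-0->q3; q1-1->q4; q2-0->q4; q2-1->q5; q3-0->q6; q3-1->q7; q4-0->q7; q4-1->q8; q5-0->q8; q5-1->q6; q6-0->q9; q6-1->q10; q7-0->q10; q7-1->q11; q8-0->q11; q8-1->q9; q9-0->q11; q9-1->q9; q10-0->q9; q10-1->q10; q11-0->q10; q11-1->q11

Run two small machines in parallel and take their product. One (3 states) tracks the count of `0`s modulo 3; the other (5 states) tracks the input length, saturating at 4. Each combined state is a pair, one component from each; accept when both components accept.
A 12-state machine:
          0    1  
>  q0     q1   q2 
   q1     q3   q4 
   q2     q4   q5 
   q3     q6   q7 
   q4     q7   q8 
   q5     q8   q6 
 * q6     q9  q10 
   q7    q10  q11 
   q8    q11   q9 
   q9    q11   q9 
   q10    q9  q10 
   q11   q10  q11 
(> = start, * = accepting)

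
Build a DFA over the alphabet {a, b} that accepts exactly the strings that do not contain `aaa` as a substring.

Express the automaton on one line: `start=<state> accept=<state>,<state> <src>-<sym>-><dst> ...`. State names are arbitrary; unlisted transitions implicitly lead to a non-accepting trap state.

start=s0 accept=s0,s1,s2 s0-a->s1 s0-b->s0 s1-a->s2 s1-b->s0 s2-a->s3 s2-b->s0 s3-a->s3 s3-b->s3

Track partial matches of the forbidden pattern `aaa`. State s3 is a dead state reached once `aaa` has occurred; every other state accepts. s0 means no part of `aaa` is currently matched.
A 4-state machine:
        a   b  
>* s0   s1  s0 
 * s1   s2  s0 
 * s2   s3  s0 
   s3   s3  s3 
(> = start, * = accepting)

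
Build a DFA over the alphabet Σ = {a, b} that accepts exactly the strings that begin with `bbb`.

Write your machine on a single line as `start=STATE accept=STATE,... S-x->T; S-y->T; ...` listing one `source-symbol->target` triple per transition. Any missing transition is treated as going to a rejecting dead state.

start=s0; accept=s3; s0-a->s4; s0-b->s1; s1-a->s4; s1-b->s2; s2-a->s4; s2-b->s3; s3-a->s3; s3-b->s3; s4-a->s4; s4-b->s4

Walk along `bbb` while the input agrees: from s0 take `b` to s1, and so on. Any deviation drops to the rejecting sink s4. Once s3 is reached the prefix is confirmed and every continuation is accepted.
A 5-state machine:
        a   b  
>  s0   s4  s1 
   s1   s4  s2 
   s2   s4  s3 
 * s3   s3  s3 
   s4   s4  s4 
(> = start, * = accepting)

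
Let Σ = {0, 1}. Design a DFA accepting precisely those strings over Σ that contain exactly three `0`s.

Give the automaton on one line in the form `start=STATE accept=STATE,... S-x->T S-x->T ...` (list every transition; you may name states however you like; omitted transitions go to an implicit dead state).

start=S0 accept=S3 S0-0->S1 S0-1->S0 S1-0->S2 S1-1->S1 S2-0->S3 S2-1->S2 S3-0->S4 S3-1->S3 S4-0->S4 S4-1->S4

Count `0`s, saturating at 4: states S0 through S3 mean 0 through 3 `0`s seen; S4 means more than 3. Each `0` increments (capped at S4); other symbols loop. Accept from {S3}.
5 states suffice.
        0   1  
>  S0   S1  S0 
   S1   S2  S1 
   S2   S3  S2 
 * S3   S4  S3 
   S4   S4  S4 
(> = start, * = accepting)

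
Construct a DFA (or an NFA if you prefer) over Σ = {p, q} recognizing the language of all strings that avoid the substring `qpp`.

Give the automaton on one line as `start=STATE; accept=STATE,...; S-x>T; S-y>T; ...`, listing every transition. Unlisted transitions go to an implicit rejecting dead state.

start=s0; accept=s0,s1,s2; s0-p>s0; s0-q>s1; s1-p>s2; s1-q>s1; s2-p>s3; s2-q>s1; s3-p>s3; s3-q>s3

This is the complement of 'contains `qpp`'. Use the same substring-matching states — s0 through s3 holding how much of `qpp` has just been matched — but flip the accepting set: everything except the trap s3 accepts.
With 4 states:
        p   q  
>* s0   s0  s1 
 * s1   s2  s1 
 * s2   s3  s1 
   s3   s3  s3 
(> = start, * = accepting)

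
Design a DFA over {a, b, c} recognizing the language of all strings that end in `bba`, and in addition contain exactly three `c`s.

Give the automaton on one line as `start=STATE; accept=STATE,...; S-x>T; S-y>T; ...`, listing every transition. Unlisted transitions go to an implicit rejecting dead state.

start=q0; accept=q7; q0-a>q0; q0-b>q0; q0-c>q1; q1-a>q1; q1-b>q1; q1-c>q2; q2-a>q2; q2-b>q2; q2-c>q3; q3-a>q3; q3-b>q4; q3-c>q5; q4-a>q3; q4-b>q6; q4-c>q5; q5-a>q5; q5-b>q5; q5-c>q5; q6-a>q7; q6-b>q6; q6-c>q5; q7-a>q3; q7-b>q4; q7-c>q5

Run two small machines in parallel and take their product. The first has 4 states tracking how much of the suffix `bba` has currently been matched; the second has 5 states tracking the count of `c`s, saturating at 4. A product state is a pair (one from each), accepting exactly when both do. Minimizing collapses redundant product states.
        a   b   c  
>  q0   q0  q0  q1 
   q1   q1  q1  q2 
   q2   q2  q2  q3 
   q3   q3  q4  q5 
   q4   q3  q6  q5 
   q5   q5  q5  q5 
   q6   q7  q6  q5 
 * q7   q3  q4  q5 
(> = start, * = accepting)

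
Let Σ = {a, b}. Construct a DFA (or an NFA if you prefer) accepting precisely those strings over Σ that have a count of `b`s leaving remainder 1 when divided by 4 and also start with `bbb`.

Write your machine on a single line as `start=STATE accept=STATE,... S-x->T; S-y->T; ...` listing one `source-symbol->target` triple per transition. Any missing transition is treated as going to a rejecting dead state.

Handle the two conditions separately and then intersect. One (4 states) tracks the count of `b`s modulo 4; the other (5 states) tracks whether the input so far still matches the prefix `bbb`. Each combined state is a pair, one component from each; accept when both components accept. Minimizing collapses redundant product states.
With 8 states:
        a   b  
>  s0   s1  s2 
   s1   s1  s1 
   s2   s1  s3 
   s3   s1  s4 
   s4   s4  s5 
   s5   s5  s6 
 * s6   s6  s7 
   s7   s7  s4 
(> = start, * = accepting)

start=s0; accept=s6; s0-a->s1; s0-b->s2; s1-a->s1; s1-b->s1; s2-a->s1; s2-b->s3; s3-a->s1; s3-b->s4; s4-a->s4; s4-b->s5; s5-a->s5; s5-b->s6; s6-a->s6; s6-b->s7; s7-a->s7; s7-b->s4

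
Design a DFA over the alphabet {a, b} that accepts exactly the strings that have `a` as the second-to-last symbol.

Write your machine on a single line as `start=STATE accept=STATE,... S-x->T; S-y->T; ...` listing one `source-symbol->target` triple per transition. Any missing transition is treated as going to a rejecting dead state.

A DFA must remember the last 2 symbols (since which symbol is second-to-last isn't known until the input ends). Use one state per possible window of the last ≤2 symbols; accept from those whose window starts with `a`.
7 states suffice.
        a   b  
>  S0   S1  S2 
   S1   S3  S4 
   S2   S5  S6 
 * S3   S3  S4 
 * S4   S5  S6 
   S5   S3  S4 
   S6   S5  S6 
(> = start, * = accepting)

start=S0; accept=S3,S4; S0-a->S1; S0-b->S2; S1-a->S3; S1-b->S4; S2-a->S5; S2-b->S6; S3-a->S3; S3-b->S4; S4-a->S5; S4-b->S6; S5-a->S3; S5-b->S4; S6-a->S5; S6-b->S6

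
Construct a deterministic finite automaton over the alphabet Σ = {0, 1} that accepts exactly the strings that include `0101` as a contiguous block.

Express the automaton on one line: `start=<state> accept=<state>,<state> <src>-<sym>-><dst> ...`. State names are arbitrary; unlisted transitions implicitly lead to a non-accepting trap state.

States q0..q3 record the length of the longest prefix of `0101` that matches the current input suffix. Reaching q4 means `0101` has been seen, and we stay there forever. Accept from q4.
A 5-state machine:
        0   1  
>  q0   q1  q0 
   q1   q1  q2 
   q2   q3  q0 
   q3   q1  q4 
 * q4   q4  q4 
(> = start, * = accepting)

start=q0 accept=q4 q0-0->q1 q0-1->q0 q1-0->q1 q1-1->q2 q2-0->q3 q2-1->q0 q3-0->q1 q3-1->q4 q4-0->q4 q4-1->q4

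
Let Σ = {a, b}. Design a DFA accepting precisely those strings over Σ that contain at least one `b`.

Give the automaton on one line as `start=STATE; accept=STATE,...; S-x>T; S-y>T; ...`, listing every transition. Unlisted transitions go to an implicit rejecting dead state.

Only the number of `b`s matters, and only up to 2. Make a chain q0 → q1 → q2 advanced by each `b` (with q2 absorbing); every other symbol self-loops. The accepting set is {q1, q2}.
A 3-state machine:
        a   b  
>  q0   q0  q1 
 * q1   q1  q2 
 * q2   q2  q2 
(> = start, * = accepting)

start=q0; accept=q1,q2; q0-a>q0; q0-b>q1; q1-a>q1; q1-b>q2; q2-a>q2; q2-b>q2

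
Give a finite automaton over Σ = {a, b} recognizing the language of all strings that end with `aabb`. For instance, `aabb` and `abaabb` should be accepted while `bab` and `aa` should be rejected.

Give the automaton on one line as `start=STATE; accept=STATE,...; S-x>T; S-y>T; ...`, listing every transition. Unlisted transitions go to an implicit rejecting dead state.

Remember how much of `aabb` the current input suffix matches. State S0 means no match yet; S1 means the last symbol is `a`; S2 means the last 2 symbols are `aa`; S3 means the last 3 symbols are `aab`; S4 means the last 4 symbols are `aabb`. Only S4 accepts. On a mismatch, fall back to the longest proper suffix that is still a prefix of `aabb`.
5 states suffice.
        a   b  
>  S0   S1  S0 
   S1   S2  S0 
   S2   S2  S3 
   S3   S1  S4 
 * S4   S1  S0 
(> = start, * = accepting)

start=S0; accept=S4; S0-a>S1; S0-b>S0; S1-a>S2; S1-b>S0; S2-a>S2; S2-b>S3; S3-a>S1; S3-b>S4; S4-a>S1; S4-b>S0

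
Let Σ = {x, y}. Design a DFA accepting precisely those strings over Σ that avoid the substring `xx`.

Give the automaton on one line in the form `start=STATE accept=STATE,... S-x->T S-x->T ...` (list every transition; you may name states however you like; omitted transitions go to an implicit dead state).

start=A accept=A,B A-x->B A-y->A B-x->C B-y->A C-x->C C-y->C

Track partial matches of the forbidden pattern `xx`. State C is a dead state reached once `xx` has occurred; every other state accepts. A means no part of `xx` is currently matched.
3 states suffice.
       x  y 
>* A   B  A 
 * B   C  A 
   C   C  C 
(> = start, * = accepting)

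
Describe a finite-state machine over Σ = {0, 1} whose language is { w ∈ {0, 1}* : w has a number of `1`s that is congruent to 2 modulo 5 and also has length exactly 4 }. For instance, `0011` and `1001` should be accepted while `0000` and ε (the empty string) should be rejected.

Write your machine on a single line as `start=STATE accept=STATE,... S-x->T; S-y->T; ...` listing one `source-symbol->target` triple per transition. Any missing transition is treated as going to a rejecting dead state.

start=A; accept=J; A-0->B; A-1->C; B-0->D; B-1->E; C-0->E; C-1->F; D-0->G; D-1->H; E-0->H; E-1->I; F-0->I; F-1->G; G-0->G; G-1->G; H-0->G; H-1->J; I-0->J; I-1->G; J-0->G; J-1->G

Handle the two conditions separately and then intersect. The first has 5 states tracking the count of `1`s modulo 5; the second has 6 states tracking the input length, saturating at 5. A product state is a pair (one from each), accepting exactly when both do. Equivalent product states are then merged.
With 10 states:
       0  1 
>  A   B  C 
   B   D  E 
   C   E  F 
   D   G  H 
   E   H  I 
   F   I  G 
   G   G  G 
   H   G  J 
   I   J  G 
 * J   G  G 
(> = start, * = accepting)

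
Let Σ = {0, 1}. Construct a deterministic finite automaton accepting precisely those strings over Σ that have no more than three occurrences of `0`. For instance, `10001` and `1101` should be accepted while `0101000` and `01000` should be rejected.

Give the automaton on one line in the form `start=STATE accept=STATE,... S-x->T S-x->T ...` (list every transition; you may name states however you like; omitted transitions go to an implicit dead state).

start=q0 accept=q0,q1,q2,q3 q0-0->q1 q0-1->q0 q1-0->q2 q1-1->q1 q2-0->q3 q2-1->q2 q3-0->q4 q3-1->q3 q4-0->q4 q4-1->q4

Count `0`s, saturating at 4: states q0 through q3 mean 0 through 3 `0`s seen; q4 means more than 3. Each `0` increments (capped at q4); other symbols loop. Accept from {q0, q1, q2, q3}.
With 5 states:
        0   1  
>* q0   q1  q0 
 * q1   q2  q1 
 * q2   q3  q2 
 * q3   q4  q3 
   q4   q4  q4 
(> = start, * = accepting)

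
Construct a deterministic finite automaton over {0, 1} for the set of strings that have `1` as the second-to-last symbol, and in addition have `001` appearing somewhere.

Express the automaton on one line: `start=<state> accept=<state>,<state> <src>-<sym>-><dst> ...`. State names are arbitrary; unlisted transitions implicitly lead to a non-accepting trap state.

start=S0 accept=S4,S5 S0-0->S1 S0-1->S0 S1-0->S2 S1-1->S0 S2-0->S2 S2-1->S3 S3-0->S4 S3-1->S5 S4-0->S2 S4-1->S3 S5-0->S4 S5-1->S5

Run two small machines in parallel and take their product. One (7 states) tracks the last 2 symbols read; the other (4 states) tracks whether and how much of `001` has been seen. Each combined state is a pair, one component from each; accept when both components accept. Minimizing collapses redundant product states.
        0   1  
>  S0   S1  S0 
   S1   S2  S0 
   S2   S2  S3 
   S3   S4  S5 
 * S4   S2  S3 
 * S5   S4  S5 
(> = start, * = accepting)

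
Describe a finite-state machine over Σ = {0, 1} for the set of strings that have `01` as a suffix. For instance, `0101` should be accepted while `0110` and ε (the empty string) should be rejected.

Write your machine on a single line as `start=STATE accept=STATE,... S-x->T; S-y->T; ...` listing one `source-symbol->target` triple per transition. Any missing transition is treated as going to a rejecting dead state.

Remember how much of `01` the current input suffix matches. State q0 means no match yet; q1 means the last symbol is `0`; q2 means the last 2 symbols are `01`. Only q2 accepts. On a mismatch, fall back to the longest proper suffix that is still a prefix of `01`.
        0   1  
>  q0   q1  q0 
   q1   q1  q2 
 * q2   q1  q0 
(> = start, * = accepting)

start=q0; accept=q2; q0-0->q1; q0-1->q0; q1-0->q1; q1-1->q2; q2-0->q1; q2-1->q0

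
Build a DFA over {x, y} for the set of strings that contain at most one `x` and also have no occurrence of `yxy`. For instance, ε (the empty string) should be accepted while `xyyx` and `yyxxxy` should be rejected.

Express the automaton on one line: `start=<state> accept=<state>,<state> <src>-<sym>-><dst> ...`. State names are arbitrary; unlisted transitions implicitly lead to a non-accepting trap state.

Build one automaton per condition and run them in lockstep. One (3 states) tracks the count of `x`s, saturating at 2; the other (4 states) tracks partial matches of the forbidden pattern `yxy`. Each combined state is a pair, one component from each; accept when both components accept. Equivalent product states are then merged.
        x   y  
>* q0   q1  q2 
 * q1   q3  q1 
 * q2   q4  q2 
   q3   q3  q3 
 * q4   q3  q3 
(> = start, * = accepting)

start=q0 accept=q0,q1,q2,q4 q0-x->q1 q0-y->q2 q1-x->q3 q1-y->q1 q2-x->q4 q2-y->q2 q3-x->q3 q3-y->q3 q4-x->q3 q4-y->q3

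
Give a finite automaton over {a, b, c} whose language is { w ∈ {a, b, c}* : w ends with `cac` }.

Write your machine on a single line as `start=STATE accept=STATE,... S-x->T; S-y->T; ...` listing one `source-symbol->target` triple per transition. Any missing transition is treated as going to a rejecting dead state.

start=q0; accept=q3; q0-a->q0; q0-b->q0; q0-c->q1; q1-a->q2; q1-b->q0; q1-c->q1; q2-a->q0; q2-b->q0; q2-c->q3; q3-a->q2; q3-b->q0; q3-c->q1

Remember how much of `cac` the current input suffix matches. State q0 means no match yet; q1 means the last symbol is `c`; q2 means the last 2 symbols are `ca`; q3 means the last 3 symbols are `cac`. Only q3 accepts. On a mismatch, fall back to the longest proper suffix that is still a prefix of `cac`.
With 4 states:
        a   b   c  
>  q0   q0  q0  q1 
   q1   q2  q0  q1 
   q2   q0  q0  q3 
 * q3   q2  q0  q1 
(> = start, * = accepting)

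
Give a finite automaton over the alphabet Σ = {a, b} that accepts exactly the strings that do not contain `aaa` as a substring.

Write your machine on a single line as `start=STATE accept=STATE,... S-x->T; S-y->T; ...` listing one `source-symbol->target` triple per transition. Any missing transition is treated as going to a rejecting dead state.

Track partial matches of the forbidden pattern `aaa`. State q3 is a dead state reached once `aaa` has occurred; every other state accepts. q0 means no part of `aaa` is currently matched.
4 states suffice.
        a   b  
>* q0   q1  q0 
 * q1   q2  q0 
 * q2   q3  q0 
   q3   q3  q3 
(> = start, * = accepting)

start=q0; accept=q0,q1,q2; q0-a->q1; q0-b->q0; q1-a->q2; q1-b->q0; q2-a->q3; q2-b->q0; q3-a->q3; q3-b->q3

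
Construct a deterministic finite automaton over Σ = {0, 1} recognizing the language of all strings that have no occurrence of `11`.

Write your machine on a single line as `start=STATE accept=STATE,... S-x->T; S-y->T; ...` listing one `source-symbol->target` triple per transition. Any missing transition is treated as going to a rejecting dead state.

start=q0; accept=q0,q1; q0-0->q0; q0-1->q1; q1-0->q0; q1-1->q2; q2-0->q2; q2-1->q2

Track partial matches of the forbidden pattern `11`. State q2 is a dead state reached once `11` has occurred; every other state accepts. q0 means no part of `11` is currently matched.
3 states suffice.
        0   1  
>* q0   q0  q1 
 * q1   q0  q2 
   q2   q2  q2 
(> = start, * = accepting)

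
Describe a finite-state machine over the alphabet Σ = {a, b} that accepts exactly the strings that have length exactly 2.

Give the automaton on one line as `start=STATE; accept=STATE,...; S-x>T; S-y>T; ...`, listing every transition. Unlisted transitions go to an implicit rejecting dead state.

start=s0; accept=s2; s0-a>s1; s0-b>s1; s1-a>s2; s1-b>s2; s2-a>s3; s2-b>s3; s3-a>s3; s3-b>s3

We only need to distinguish lengths 0, 1, …, 2, and '>2'. Chain s0 → s1 → s2 → s3 on every symbol, with s3 looping. Accepting states: {s2}.
A 4-state machine:
        a   b  
>  s0   s1  s1 
   s1   s2  s2 
 * s2   s3  s3 
   s3   s3  s3 
(> = start, * = accepting)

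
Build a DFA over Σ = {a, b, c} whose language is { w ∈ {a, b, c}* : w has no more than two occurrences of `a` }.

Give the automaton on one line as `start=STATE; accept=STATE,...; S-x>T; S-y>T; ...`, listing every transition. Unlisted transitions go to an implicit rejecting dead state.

start=q0; accept=q0,q1,q2; q0-a>q1; q0-b>q0; q0-c>q0; q1-a>q2; q1-b>q1; q1-c>q1; q2-a>q3; q2-b>q2; q2-c>q2; q3-a>q3; q3-b>q3; q3-c>q3

Only the number of `a`s matters, and only up to 3. Make a chain q0 → q1 → q2 → q3 advanced by each `a` (with q3 absorbing); every other symbol self-loops. The accepting set is {q0, q1, q2}.
A 4-state machine:
        a   b   c  
>* q0   q1  q0  q0 
 * q1   q2  q1  q1 
 * q2   q3  q2  q2 
   q3   q3  q3  q3 
(> = start, * = accepting)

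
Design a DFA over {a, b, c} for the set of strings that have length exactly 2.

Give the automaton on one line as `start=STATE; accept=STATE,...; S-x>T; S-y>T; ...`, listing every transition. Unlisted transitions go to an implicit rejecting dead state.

start=q0; accept=q2; q0-a>q1; q0-b>q1; q0-c>q1; q1-a>q2; q1-b>q2; q1-c>q2; q2-a>q3; q2-b>q3; q2-c>q3; q3-a>q3; q3-b>q3; q3-c>q3

Count input length up to 3: every symbol moves from q0 toward q3, which means 'more than 2' and absorbs. Accept from {q2}.
4 states suffice.
        a   b   c  
>  q0   q1  q1  q1 
   q1   q2  q2  q2 
 * q2   q3  q3  q3 
   q3   q3  q3  q3 
(> = start, * = accepting)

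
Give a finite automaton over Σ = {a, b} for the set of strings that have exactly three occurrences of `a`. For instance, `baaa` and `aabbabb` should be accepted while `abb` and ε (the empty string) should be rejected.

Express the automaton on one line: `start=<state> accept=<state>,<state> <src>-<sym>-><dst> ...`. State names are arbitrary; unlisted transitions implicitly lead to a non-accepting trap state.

start=q0 accept=q3 q0-a->q1 q0-b->q0 q1-a->q2 q1-b->q1 q2-a->q3 q2-b->q2 q3-a->q4 q3-b->q3 q4-a->q4 q4-b->q4

Count `a`s, saturating at 4: states q0 through q3 mean 0 through 3 `a`s seen; q4 means more than 3. Each `a` increments (capped at q4); other symbols loop. Accept from {q3}.
5 states suffice.
        a   b  
>  q0   q1  q0 
   q1   q2  q1 
   q2   q3  q2 
 * q3   q4  q3 
   q4   q4  q4 
(> = start, * = accepting)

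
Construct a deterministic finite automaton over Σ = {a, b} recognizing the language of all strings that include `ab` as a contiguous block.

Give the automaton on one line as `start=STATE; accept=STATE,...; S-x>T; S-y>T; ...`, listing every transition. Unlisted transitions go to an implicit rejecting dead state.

start=q0; accept=q2; q0-a>q1; q0-b>q0; q1-a>q1; q1-b>q2; q2-a>q2; q2-b>q2

States q0..q1 record the length of the longest prefix of `ab` that matches the current input suffix. Reaching q2 means `ab` has been seen, and we stay there forever. Accept from q2.
        a   b  
>  q0   q1  q0 
   q1   q1  q2 
 * q2   q2  q2 
(> = start, * = accepting)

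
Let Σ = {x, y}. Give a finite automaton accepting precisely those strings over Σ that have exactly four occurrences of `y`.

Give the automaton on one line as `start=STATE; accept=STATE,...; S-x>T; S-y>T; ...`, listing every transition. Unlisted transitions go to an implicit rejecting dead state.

start=S0; accept=S4; S0-x>S0; S0-y>S1; S1-x>S1; S1-y>S2; S2-x>S2; S2-y>S3; S3-x>S3; S3-y>S4; S4-x>S4; S4-y>S5; S5-x>S5; S5-y>S5

Only the number of `y`s matters, and only up to 5. Make a chain S0 → S1 → S2 → S3 → S4 → S5 advanced by each `y` (with S5 absorbing); every other symbol self-loops. The accepting set is {S4}.
6 states suffice.
        x   y  
>  S0   S0  S1 
   S1   S1  S2 
   S2   S2  S3 
   S3   S3  S4 
 * S4   S4  S5 
   S5   S5  S5 
(> = start, * = accepting)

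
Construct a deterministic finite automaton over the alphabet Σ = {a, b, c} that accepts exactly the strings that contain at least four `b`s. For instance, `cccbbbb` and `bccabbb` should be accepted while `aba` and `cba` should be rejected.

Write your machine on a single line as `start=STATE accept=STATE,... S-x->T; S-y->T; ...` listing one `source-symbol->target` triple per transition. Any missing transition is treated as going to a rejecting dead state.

Only the number of `b`s matters, and only up to 5. Make a chain S0 → S1 → S2 → S3 → S4 → S5 advanced by each `b` (with S5 absorbing); every other symbol self-loops. The accepting set is {S4, S5}.
A 6-state machine:
        a   b   c  
>  S0   S0  S1  S0 
   S1   S1  S2  S1 
   S2   S2  S3  S2 
   S3   S3  S4  S3 
 * S4   S4  S5  S4 
 * S5   S5  S5  S5 
(> = start, * = accepting)

start=S0; accept=S4,S5; S0-a->S0; S0-b->S1; S0-c->S0; S1-a->S1; S1-b->S2; S1-c->S1; S2-a->S2; S2-b->S3; S2-c->S2; S3-a->S3; S3-b->S4; S3-c->S3; S4-a->S4; S4-b->S5; S4-c->S4; S5-a->S5; S5-b->S5; S5-c->S5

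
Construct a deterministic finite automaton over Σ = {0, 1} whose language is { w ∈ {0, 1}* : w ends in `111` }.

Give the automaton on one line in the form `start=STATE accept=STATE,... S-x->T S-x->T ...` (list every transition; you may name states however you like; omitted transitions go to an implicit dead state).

start=q0 accept=q3 q0-0->q0 q0-1->q1 q1-0->q0 q1-1->q2 q2-0->q0 q2-1->q3 q3-0->q0 q3-1->q3

Let each state record the length of the longest suffix of the input read so far that is also a prefix of `111`. q1 means the last symbol is `1`; q2 means the last 2 symbols are `11`; q3 means the last 3 symbols are `111`. Accept only at q3, where the string currently ends in `111`.
With 4 states:
        0   1  
>  q0   q0  q1 
   q1   q0  q2 
   q2   q0  q3 
 * q3   q0  q3 
(> = start, * = accepting)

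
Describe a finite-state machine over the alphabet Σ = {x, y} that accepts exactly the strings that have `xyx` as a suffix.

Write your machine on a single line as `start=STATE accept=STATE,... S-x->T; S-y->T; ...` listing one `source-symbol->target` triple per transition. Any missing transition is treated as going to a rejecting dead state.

Let each state record the length of the longest suffix of the input read so far that is also a prefix of `xyx`. q1 means the last symbol is `x`; q2 means the last 2 symbols are `xy`; q3 means the last 3 symbols are `xyx`. Accept only at q3, where the string currently ends in `xyx`.
With 4 states:
        x   y  
>  q0   q1  q0 
   q1   q1  q2 
   q2   q3  q0 
 * q3   q1  q2 
(> = start, * = accepting)

start=q0; accept=q3; q0-x->q1; q0-y->q0; q1-x->q1; q1-y->q2; q2-x->q3; q2-y->q0; q3-x->q1; q3-y->q2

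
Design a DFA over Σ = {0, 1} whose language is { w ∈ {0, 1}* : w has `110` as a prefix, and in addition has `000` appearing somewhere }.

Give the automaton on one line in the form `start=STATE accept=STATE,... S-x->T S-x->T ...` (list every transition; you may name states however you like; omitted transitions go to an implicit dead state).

Run two small machines in parallel and take their product. The first has 5 states tracking whether the input so far still matches the prefix `110`; the second has 4 states tracking whether and how much of `000` has been seen. A product state is a pair (one from each), accepting exactly when both do. Equivalent product states are then merged.
        0   1  
>  s0   s1  s2 
   s1   s1  s1 
   s2   s1  s3 
   s3   s4  s1 
   s4   s5  s6 
   s5   s7  s6 
   s6   s4  s6 
 * s7   s7  s7 
(> = start, * = accepting)

start=s0 accept=s7 s0-0->s1 s0-1->s2 s1-0->s1 s1-1->s1 s2-0->s1 s2-1->s3 s3-0->s4 s3-1->s1 s4-0->s5 s4-1->s6 s5-0->s7 s5-1->s6 s6-0->s4 s6-1->s6 s7-0->s7 s7-1->s7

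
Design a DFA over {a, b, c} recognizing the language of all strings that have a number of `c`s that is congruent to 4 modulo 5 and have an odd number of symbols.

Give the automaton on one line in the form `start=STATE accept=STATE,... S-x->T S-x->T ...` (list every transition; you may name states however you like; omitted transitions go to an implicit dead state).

Handle the two conditions separately and then intersect. One (5 states) tracks the count of `c`s modulo 5; the other (2 states) tracks the input length modulo 2. Each combined state is a pair, one component from each; accept when both components accept.
10 states suffice.
        a   b   c  
>  S0   S1  S1  S2 
   S1   S0  S0  S3 
   S2   S3  S3  S4 
   S3   S2  S2  S5 
   S4   S5  S5  S6 
   S5   S4  S4  S7 
   S6   S7  S7  S8 
   S7   S6  S6  S9 
   S8   S9  S9  S1 
 * S9   S8  S8  S0 
(> = start, * = accepting)

start=S0 accept=S9 S0-a->S1 S0-b->S1 S0-c->S2 S1-a->S0 S1-b->S0 S1-c->S3 S2-a->S3 S2-b->S3 S2-c->S4 S3-a->S2 S3-b->S2 S3-c->S5 S4-a->S5 S4-b->S5 S4-c->S6 S5-a->S4 S5-b->S4 S5-c->S7 S6-a->S7 S6-b->S7 S6-c->S8 S7-a->S6 S7-b->S6 S7-c->S9 S8-a->S9 S8-b->S9 S8-c->S1 S9-a->S8 S9-b->S8 S9-c->S0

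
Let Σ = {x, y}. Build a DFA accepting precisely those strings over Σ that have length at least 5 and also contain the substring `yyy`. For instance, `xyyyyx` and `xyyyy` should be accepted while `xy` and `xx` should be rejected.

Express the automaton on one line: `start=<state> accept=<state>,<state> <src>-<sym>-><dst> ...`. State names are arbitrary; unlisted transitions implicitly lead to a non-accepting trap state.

start=s0 accept=s11 s0-x->s1 s0-y->s2 s1-x->s3 s1-y->s4 s2-x->s3 s2-y->s5 s3-x->s3 s3-y->s6 s4-x->s3 s4-y->s7 s5-x->s3 s5-y->s8 s6-x->s3 s6-y->s9 s7-x->s3 s7-y->s10 s8-x->s10 s8-y->s10 s9-x->s3 s9-y->s11 s10-x->s11 s10-y->s11 s11-x->s11 s11-y->s11

Handle the two conditions separately and then intersect. The first has 7 states tracking the input length, saturating at 6; the second has 4 states tracking whether and how much of `yyy` has been seen. A product state is a pair (one from each), accepting exactly when both do. After merging equivalent states the machine shrinks.
          x    y  
>  s0     s1   s2 
   s1     s3   s4 
   s2     s3   s5 
   s3     s3   s6 
   s4     s3   s7 
   s5     s3   s8 
   s6     s3   s9 
   s7     s3  s10 
   s8    s10  s10 
   s9     s3  s11 
   s10   s11  s11 
 * s11   s11  s11 
(> = start, * = accepting)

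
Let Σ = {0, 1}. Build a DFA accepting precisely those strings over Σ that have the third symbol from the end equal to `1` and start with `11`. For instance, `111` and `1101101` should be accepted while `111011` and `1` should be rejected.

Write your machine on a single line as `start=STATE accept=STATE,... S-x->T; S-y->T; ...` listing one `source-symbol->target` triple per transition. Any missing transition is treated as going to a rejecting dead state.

start=S0; accept=S4,S5,S6,S7; S0-0->S1; S0-1->S2; S1-0->S1; S1-1->S1; S2-0->S1; S2-1->S3; S3-0->S4; S3-1->S5; S4-0->S6; S4-1->S7; S5-0->S4; S5-1->S5; S6-0->S8; S6-1->S9; S7-0->S10; S7-1->S3; S8-0->S8; S8-1->S9; S9-0->S10; S9-1->S3; S10-0->S6; S10-1->S7

Handle the two conditions separately and then intersect. The first has 15 states tracking the last 3 symbols read; the second has 4 states tracking whether the input so far still matches the prefix `11`. A product state is a pair (one from each), accepting exactly when both do. Minimizing collapses redundant product states.
With 11 states:
          0    1  
>  S0     S1   S2 
   S1     S1   S1 
   S2     S1   S3 
   S3     S4   S5 
 * S4     S6   S7 
 * S5     S4   S5 
 * S6     S8   S9 
 * S7    S10   S3 
   S8     S8   S9 
   S9    S10   S3 
   S10    S6   S7 
(> = start, * = accepting)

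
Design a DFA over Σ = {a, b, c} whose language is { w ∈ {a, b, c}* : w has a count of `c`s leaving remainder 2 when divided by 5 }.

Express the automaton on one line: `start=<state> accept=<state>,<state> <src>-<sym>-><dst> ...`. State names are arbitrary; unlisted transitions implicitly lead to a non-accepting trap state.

Keep the running count of `c`s modulo 5: each `c` advances along the cycle S0 → S1 → S2 → S3 → S4 → S0 while other symbols loop. Accept at S2.
A 5-state machine:
        a   b   c  
>  S0   S0  S0  S1 
   S1   S1  S1  S2 
 * S2   S2  S2  S3 
   S3   S3  S3  S4 
   S4   S4  S4  S0 
(> = start, * = accepting)

start=S0 accept=S2 S0-a->S0 S0-b->S0 S0-c->S1 S1-a->S1 S1-b->S1 S1-c->S2 S2-a->S2 S2-b->S2 S2-c->S3 S3-a->S3 S3-b->S3 S3-c->S4 S4-a->S4 S4-b->S4 S4-c->S0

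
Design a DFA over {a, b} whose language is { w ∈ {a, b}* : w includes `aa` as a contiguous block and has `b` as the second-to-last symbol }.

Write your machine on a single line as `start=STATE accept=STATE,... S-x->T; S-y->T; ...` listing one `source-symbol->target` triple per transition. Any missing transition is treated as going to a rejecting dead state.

start=q0; accept=q4,q5; q0-a->q1; q0-b->q0; q1-a->q2; q1-b->q0; q2-a->q2; q2-b->q3; q3-a->q4; q3-b->q5; q4-a->q2; q4-b->q3; q5-a->q4; q5-b->q5

Run two small machines in parallel and take their product. One (3 states) tracks whether and how much of `aa` has been seen; the other (7 states) tracks the last 2 symbols read. Each combined state is a pair, one component from each; accept when both components accept. After merging equivalent states the machine shrinks.
6 states suffice.
        a   b  
>  q0   q1  q0 
   q1   q2  q0 
   q2   q2  q3 
   q3   q4  q5 
 * q4   q2  q3 
 * q5   q4  q5 
(> = start, * = accepting)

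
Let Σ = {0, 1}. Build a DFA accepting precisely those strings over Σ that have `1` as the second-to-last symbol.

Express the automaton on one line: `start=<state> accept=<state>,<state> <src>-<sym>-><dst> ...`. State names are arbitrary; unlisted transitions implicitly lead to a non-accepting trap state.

Because acceptance depends on a position counted from the end, the machine has to buffer the most recent 2 symbols. Make each state the string of the last up-to-2 symbols read; on input `x` shift the window left and append `x`. Accept when the buffered window has length 2 and begins with `1`.
With 7 states:
        0   1  
>  q0   q1  q2 
   q1   q3  q4 
   q2   q5  q6 
   q3   q3  q4 
   q4   q5  q6 
 * q5   q3  q4 
 * q6   q5  q6 
(> = start, * = accepting)

start=q0 accept=q5,q6 q0-0->q1 q0-1->q2 q1-0->q3 q1-1->q4 q2-0->q5 q2-1->q6 q3-0->q3 q3-1->q4 q4-0->q5 q4-1->q6 q5-0->q3 q5-1->q4 q6-0->q5 q6-1->q6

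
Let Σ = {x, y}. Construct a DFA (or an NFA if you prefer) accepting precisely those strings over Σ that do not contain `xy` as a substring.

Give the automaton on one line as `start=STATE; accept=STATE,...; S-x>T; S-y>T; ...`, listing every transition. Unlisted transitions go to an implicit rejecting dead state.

Track partial matches of the forbidden pattern `xy`. State q2 is a dead state reached once `xy` has occurred; every other state accepts. q0 means no part of `xy` is currently matched.
        x   y  
>* q0   q1  q0 
 * q1   q1  q2 
   q2   q2  q2 
(> = start, * = accepting)

start=q0; accept=q0,q1; q0-x>q1; q0-y>q0; q1-x>q1; q1-y>q2; q2-x>q2; q2-y>q2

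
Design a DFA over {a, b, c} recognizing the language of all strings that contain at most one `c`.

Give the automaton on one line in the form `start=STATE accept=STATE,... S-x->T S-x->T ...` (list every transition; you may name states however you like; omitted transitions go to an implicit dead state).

start=q0 accept=q0,q1 q0-a->q0 q0-b->q0 q0-c->q1 q1-a->q1 q1-b->q1 q1-c->q2 q2-a->q2 q2-b->q2 q2-c->q2

Count `c`s, saturating at 2: state q0 means no `c` yet, q1 means one `c` seen, q2 means more than one. Each `c` increments (capped at q2); other symbols loop. Accept from {q0, q1}.
A 3-state machine:
        a   b   c  
>* q0   q0  q0  q1 
 * q1   q1  q1  q2 
   q2   q2  q2  q2 
(> = start, * = accepting)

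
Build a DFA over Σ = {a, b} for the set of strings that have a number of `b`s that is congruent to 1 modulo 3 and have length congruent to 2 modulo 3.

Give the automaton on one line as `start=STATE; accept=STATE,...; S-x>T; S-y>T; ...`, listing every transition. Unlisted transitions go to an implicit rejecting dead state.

Build one automaton per condition and run them in lockstep. The first has 3 states tracking the count of `b`s modulo 3; the second has 3 states tracking the input length modulo 3. A product state is a pair (one from each), accepting exactly when both do.
With 9 states:
        a   b  
>  S0   S1  S2 
   S1   S3  S4 
   S2   S4  S5 
   S3   S0  S6 
 * S4   S6  S7 
   S5   S7  S0 
   S6   S2  S8 
   S7   S8  S1 
   S8   S5  S3 
(> = start, * = accepting)

start=S0; accept=S4; S0-a>S1; S0-b>S2; S1-a>S3; S1-b>S4; S2-a>S4; S2-b>S5; S3-a>S0; S3-b>S6; S4-a>S6; S4-b>S7; S5-a>S7; S5-b>S0; S6-a>S2; S6-b>S8; S7-a>S8; S7-b>S1; S8-a>S5; S8-b>S3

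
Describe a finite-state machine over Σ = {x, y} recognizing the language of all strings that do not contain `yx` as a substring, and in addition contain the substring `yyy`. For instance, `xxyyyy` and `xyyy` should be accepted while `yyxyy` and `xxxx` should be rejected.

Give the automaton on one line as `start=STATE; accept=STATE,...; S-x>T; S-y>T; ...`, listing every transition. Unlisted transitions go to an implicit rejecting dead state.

Handle the two conditions separately and then intersect. One (3 states) tracks partial matches of the forbidden pattern `yx`; the other (4 states) tracks whether and how much of `yyy` has been seen. Each combined state is a pair, one component from each; accept when both components accept.
An 8-state machine:
        x   y  
>  q0   q0  q1 
   q1   q2  q3 
   q2   q2  q4 
   q3   q2  q5 
   q4   q2  q6 
 * q5   q7  q5 
   q6   q2  q7 
   q7   q7  q7 
(> = start, * = accepting)

start=q0; accept=q5; q0-x>q0; q0-y>q1; q1-x>q2; q1-y>q3; q2-x>q2; q2-y>q4; q3-x>q2; q3-y>q5; q4-x>q2; q4-y>q6; q5-x>q7; q5-y>q5; q6-x>q2; q6-y>q7; q7-x>q7; q7-y>q7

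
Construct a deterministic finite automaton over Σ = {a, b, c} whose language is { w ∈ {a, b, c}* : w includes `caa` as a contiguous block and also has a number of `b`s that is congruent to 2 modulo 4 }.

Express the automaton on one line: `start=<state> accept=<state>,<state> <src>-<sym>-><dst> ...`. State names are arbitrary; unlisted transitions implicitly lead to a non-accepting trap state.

Handle the two conditions separately and then intersect. The first has 4 states tracking whether and how much of `caa` has been seen; the second has 4 states tracking the count of `b`s modulo 4. A product state is a pair (one from each), accepting exactly when both do.
A 16-state machine:
          a    b    c  
>  q0     q0   q1   q2 
   q1     q1   q3   q4 
   q2     q5   q1   q2 
   q3     q3   q6   q7 
   q4     q8   q3   q4 
   q5     q9   q1   q2 
   q6     q6   q0  q10 
   q7    q11   q6   q7 
   q8    q12   q3   q4 
   q9     q9  q12   q9 
   q10   q13   q0  q10 
   q11   q14   q6   q7 
   q12   q12  q14  q12 
   q13   q15   q0  q10 
 * q14   q14  q15  q14 
   q15   q15   q9  q15 
(> = start, * = accepting)

start=q0 accept=q14 q0-a->q0 q0-b->q1 q0-c->q2 q1-a->q1 q1-b->q3 q1-c->q4 q2-a->q5 q2-b->q1 q2-c->q2 q3-a->q3 q3-b->q6 q3-c->q7 q4-a->q8 q4-b->q3 q4-c->q4 q5-a->q9 q5-b->q1 q5-c->q2 q6-a->q6 q6-b->q0 q6-c->q10 q7-a->q11 q7-b->q6 q7-c->q7 q8-a->q12 q8-b->q3 q8-c->q4 q9-a->q9 q9-b->q12 q9-c->q9 q10-a->q13 q10-b->q0 q10-c->q10 q11-a->q14 q11-b->q6 q11-c->q7 q12-a->q12 q12-b->q14 q12-c->q12 q13-a->q15 q13-b->q0 q13-c->q10 q14-a->q14 q14-b->q15 q14-c->q14 q15-a->q15 q15-b->q9 q15-c->q15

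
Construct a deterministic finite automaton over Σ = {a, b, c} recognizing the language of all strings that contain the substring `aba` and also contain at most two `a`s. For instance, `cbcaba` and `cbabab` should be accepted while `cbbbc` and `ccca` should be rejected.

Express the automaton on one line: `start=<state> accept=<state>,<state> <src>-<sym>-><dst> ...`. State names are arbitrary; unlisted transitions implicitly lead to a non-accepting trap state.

Run two small machines in parallel and take their product. One (4 states) tracks whether and how much of `aba` has been seen; the other (4 states) tracks the count of `a`s, saturating at 3. Each combined state is a pair, one component from each; accept when both components accept. Minimizing collapses redundant product states.
With 5 states:
        a   b   c  
>  q0   q1  q0  q0 
   q1   q2  q3  q2 
   q2   q2  q2  q2 
   q3   q4  q2  q2 
 * q4   q2  q4  q4 
(> = start, * = accepting)

start=q0 accept=q4 q0-a->q1 q0-b->q0 q0-c->q0 q1-a->q2 q1-b->q3 q1-c->q2 q2-a->q2 q2-b->q2 q2-c->q2 q3-a->q4 q3-b->q2 q3-c->q2 q4-a->q2 q4-b->q4 q4-c->q4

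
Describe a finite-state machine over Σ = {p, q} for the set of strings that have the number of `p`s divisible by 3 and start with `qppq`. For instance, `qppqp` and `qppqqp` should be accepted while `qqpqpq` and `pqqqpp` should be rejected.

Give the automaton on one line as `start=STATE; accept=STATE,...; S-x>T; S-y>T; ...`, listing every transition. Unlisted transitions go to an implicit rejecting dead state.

start=A; accept=G; A-p>B; A-q>C; B-p>B; B-q>B; C-p>D; C-q>B; D-p>E; D-q>B; E-p>B; E-q>F; F-p>G; F-q>F; G-p>H; G-q>G; H-p>F; H-q>H

Build one automaton per condition and run them in lockstep. The first has 3 states tracking the count of `p`s modulo 3; the second has 6 states tracking whether the input so far still matches the prefix `qppq`. A product state is a pair (one from each), accepting exactly when both do. Equivalent product states are then merged.
       p  q 
>  A   B  C 
   B   B  B 
   C   D  B 
   D   E  B 
   E   B  F 
   F   G  F 
 * G   H  G 
   H   F  H 
(> = start, * = accepting)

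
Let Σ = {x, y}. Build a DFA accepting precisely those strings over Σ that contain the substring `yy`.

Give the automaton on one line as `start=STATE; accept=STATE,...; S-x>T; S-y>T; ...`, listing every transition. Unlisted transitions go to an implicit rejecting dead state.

States S0..S1 record the length of the longest prefix of `yy` that matches the current input suffix. Reaching S2 means `yy` has been seen, and we stay there forever. Accept from S2.
3 states suffice.
        x   y  
>  S0   S0  S1 
   S1   S0  S2 
 * S2   S2  S2 
(> = start, * = accepting)

start=S0; accept=S2; S0-x>S0; S0-y>S1; S1-x>S0; S1-y>S2; S2-x>S2; S2-y>S2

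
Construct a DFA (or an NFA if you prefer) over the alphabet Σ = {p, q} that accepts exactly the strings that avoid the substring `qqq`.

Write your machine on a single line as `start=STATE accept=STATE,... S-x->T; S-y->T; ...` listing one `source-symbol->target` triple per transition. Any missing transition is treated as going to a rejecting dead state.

This is the complement of 'contains `qqq`'. Use the same substring-matching states — A through D holding how much of `qqq` has just been matched — but flip the accepting set: everything except the trap D accepts.
4 states suffice.
       p  q 
>* A   A  B 
 * B   A  C 
 * C   A  D 
   D   D  D 
(> = start, * = accepting)

start=A; accept=A,B,C; A-p->A; A-q->B; B-p->A; B-q->C; C-p->A; C-q->D; D-p->D; D-q->D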